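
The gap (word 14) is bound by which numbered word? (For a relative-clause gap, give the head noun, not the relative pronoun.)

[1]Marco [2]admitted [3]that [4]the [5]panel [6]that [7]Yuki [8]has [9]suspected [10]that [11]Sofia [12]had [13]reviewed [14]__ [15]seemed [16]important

The gap at 14 is the object of "reviewed", inside a relative clause.
The relative pronoun is "that" (word 6); it is bound by the head noun immediately before it.
Its filler is the head noun "panel", at word 5.

5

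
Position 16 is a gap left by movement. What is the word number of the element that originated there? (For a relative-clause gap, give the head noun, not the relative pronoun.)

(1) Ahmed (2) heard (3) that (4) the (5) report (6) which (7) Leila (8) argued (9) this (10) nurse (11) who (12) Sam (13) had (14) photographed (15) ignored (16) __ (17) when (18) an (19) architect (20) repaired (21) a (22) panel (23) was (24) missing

5

The gap at 16 is the object of "ignored", inside a relative clause.
The relative pronoun is "which" (word 6); it is bound by the head noun immediately before it.
Its filler is the head noun "report", at word 5.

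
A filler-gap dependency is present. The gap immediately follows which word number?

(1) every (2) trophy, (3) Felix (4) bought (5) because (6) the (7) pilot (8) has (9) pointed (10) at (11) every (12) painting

4

The displaced element is "every trophy" (word 2).
It functions as the direct object of "bought", so the gap sits immediately after word 4 ("bought").
Base order: Felix bought every trophy because the pilot has pointed at every painting.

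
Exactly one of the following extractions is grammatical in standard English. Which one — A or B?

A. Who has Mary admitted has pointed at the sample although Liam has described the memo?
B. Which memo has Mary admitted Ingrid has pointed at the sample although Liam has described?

In B, the wh-phrase is extracted from inside an adjunct island (introduced by "although"), which blocks movement.
In A, the extraction path crosses only that-complement boundaries, which are transparent.
So A is grammatical.

A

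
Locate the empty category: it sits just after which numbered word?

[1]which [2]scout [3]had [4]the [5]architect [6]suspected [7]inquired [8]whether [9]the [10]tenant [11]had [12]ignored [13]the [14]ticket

The displaced element is "which scout" (word 2).
It is linked across 1 clause boundary (Ø).
It functions as the subject of "inquired", so the gap sits immediately after word 6 ("suspected").
Base order: The architect had suspected that which scout inquired whether the tenant had ignored the ticket.

6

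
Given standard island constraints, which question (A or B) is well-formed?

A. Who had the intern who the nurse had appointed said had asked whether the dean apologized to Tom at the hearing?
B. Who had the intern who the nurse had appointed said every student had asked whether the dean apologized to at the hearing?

A

In B, the wh-phrase is extracted from inside a wh-island (introduced by "whether"), which blocks movement.
In A, the extraction path crosses only that-complement boundaries, which are transparent.
So A is grammatical.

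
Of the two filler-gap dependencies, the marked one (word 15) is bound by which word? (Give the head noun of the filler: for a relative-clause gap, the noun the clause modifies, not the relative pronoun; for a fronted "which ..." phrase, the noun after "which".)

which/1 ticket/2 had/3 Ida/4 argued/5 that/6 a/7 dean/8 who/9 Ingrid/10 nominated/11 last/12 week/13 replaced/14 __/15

The marked gap is the direct object of "replaced".
Its filler is the fronted wh-phrase "which ticket", at word 2.
(The other dependency links word 8 to a gap after word 11.)

2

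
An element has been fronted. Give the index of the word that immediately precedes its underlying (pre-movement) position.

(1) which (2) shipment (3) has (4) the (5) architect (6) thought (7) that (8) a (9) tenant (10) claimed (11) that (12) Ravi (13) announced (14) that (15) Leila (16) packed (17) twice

16

The displaced element is "which shipment" (word 2).
It is linked across 3 clause boundaries (that → that → that).
It functions as the direct object of "packed", so the gap sits immediately after word 16 ("packed").
Base order: The architect has thought that a tenant claimed that Ravi announced that Leila packed which shipment twice.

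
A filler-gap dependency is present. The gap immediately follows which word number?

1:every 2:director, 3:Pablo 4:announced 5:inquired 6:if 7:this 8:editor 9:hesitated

The displaced element is "every director" (word 2).
It is linked across 1 clause boundary (Ø).
It functions as the subject of "inquired", so the gap sits immediately after word 4 ("announced").
Base order: Pablo announced every director inquired if this editor hesitated.

4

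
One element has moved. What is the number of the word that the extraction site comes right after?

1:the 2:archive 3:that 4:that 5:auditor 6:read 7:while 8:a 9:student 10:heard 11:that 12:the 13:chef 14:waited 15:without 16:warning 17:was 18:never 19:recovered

6

The displaced element is "the archive" (word 2).
It functions as the direct object of "read", so the gap sits immediately after word 6 ("read").
Base order: That auditor read the archive while a student heard that the chef waited without warning.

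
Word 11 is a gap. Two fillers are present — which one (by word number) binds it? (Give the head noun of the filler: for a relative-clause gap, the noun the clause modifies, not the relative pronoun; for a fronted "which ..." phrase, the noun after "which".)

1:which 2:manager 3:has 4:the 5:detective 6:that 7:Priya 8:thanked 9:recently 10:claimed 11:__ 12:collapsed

The marked gap is the subject of "collapsed".
Its filler is the fronted wh-phrase "which manager", at word 2.
(The other dependency links word 5 to a gap after word 8.)

2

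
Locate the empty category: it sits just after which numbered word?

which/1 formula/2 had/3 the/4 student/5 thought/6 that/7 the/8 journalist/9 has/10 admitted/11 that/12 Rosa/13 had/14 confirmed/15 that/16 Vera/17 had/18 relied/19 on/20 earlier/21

The displaced element is "which formula" (word 2).
It is linked across 3 clause boundaries (that → that → that).
It functions as the object of the preposition "on" of "relied", so the gap sits immediately after word 20 ("on").
Base order: The student had thought that the journalist has admitted that Rosa had confirmed that Vera had relied on which formula earlier.

20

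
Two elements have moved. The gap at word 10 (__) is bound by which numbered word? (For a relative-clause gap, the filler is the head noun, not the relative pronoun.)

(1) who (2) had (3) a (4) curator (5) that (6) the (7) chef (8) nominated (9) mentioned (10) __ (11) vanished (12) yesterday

1

The marked gap is the subject of "vanished".
Its filler is the fronted wh-phrase "who", at word 1.
(The other dependency links word 4 to a gap after word 8.)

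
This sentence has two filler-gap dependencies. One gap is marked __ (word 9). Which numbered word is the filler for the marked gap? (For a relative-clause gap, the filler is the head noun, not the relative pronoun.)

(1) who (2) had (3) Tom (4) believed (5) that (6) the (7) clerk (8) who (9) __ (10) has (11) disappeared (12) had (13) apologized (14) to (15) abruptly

7

The marked gap is inside the relative clause, the subject of "disappeared".
Its filler is the head noun "clerk" (via "who"), at word 7.
(The other dependency links word 1 to a gap after word 14.)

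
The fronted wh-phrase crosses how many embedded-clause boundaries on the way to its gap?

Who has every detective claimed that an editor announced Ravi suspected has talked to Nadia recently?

"who" is extracted from the subject of "talked".
Boundaries crossed, outermost first: [that], [Ø], [Ø] — 3 in total.

3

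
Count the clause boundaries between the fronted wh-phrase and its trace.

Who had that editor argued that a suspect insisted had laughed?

2

"who" is extracted from the subject of "laughed".
Boundaries crossed, outermost first: [that], [Ø] — 2 in total.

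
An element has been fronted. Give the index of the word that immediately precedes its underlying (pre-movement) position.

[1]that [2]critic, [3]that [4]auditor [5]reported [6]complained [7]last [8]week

5

The displaced element is "that critic" (word 2).
It is linked across 1 clause boundary (Ø).
It functions as the subject of "complained", so the gap sits immediately after word 5 ("reported").
Base order: That auditor reported that that critic complained last week.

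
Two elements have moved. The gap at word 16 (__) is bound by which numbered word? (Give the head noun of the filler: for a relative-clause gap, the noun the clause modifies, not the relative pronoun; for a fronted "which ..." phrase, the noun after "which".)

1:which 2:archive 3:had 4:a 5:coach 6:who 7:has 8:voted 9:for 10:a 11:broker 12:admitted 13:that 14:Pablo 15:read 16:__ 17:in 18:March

The marked gap is the direct object of "read".
Its filler is the fronted wh-phrase "which archive", at word 2.
(The other dependency links word 5 to a gap after word 6.)

2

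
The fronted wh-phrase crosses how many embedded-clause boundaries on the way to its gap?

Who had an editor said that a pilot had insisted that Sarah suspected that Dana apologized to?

"who" is extracted from the PP object of "apologized".
Boundaries crossed, outermost first: [that], [that], [that] — 3 in total.

3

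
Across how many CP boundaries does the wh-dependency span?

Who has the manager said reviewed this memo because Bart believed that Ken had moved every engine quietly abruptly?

"who" is extracted from the subject of "reviewed".
Boundaries crossed, outermost first: [Ø] — 1 in total.

1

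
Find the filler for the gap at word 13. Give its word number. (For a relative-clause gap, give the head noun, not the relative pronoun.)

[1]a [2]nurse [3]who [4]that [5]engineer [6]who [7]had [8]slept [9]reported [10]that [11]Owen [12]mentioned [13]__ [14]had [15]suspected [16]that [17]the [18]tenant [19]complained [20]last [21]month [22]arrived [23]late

2

The gap at 13 is the subject of "suspected", inside a relative clause.
The relative pronoun is "who" (word 3); it is bound by the head noun immediately before it.
Its filler is the head noun "nurse", at word 2.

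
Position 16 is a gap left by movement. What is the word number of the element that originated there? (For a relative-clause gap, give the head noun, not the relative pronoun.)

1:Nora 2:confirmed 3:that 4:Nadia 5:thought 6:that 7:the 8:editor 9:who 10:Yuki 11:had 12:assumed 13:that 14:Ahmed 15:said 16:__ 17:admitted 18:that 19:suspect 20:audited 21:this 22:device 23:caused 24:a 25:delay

The gap at 16 is the subject of "admitted", inside a relative clause.
The relative pronoun is "who" (word 9); it is bound by the head noun immediately before it.
Its filler is the head noun "editor", at word 8.

8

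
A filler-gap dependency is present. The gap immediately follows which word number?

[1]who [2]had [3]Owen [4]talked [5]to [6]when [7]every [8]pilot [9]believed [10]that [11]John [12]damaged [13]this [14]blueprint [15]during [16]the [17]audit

5

The displaced element is "who" (word 1).
It functions as the object of the preposition "to" of "talked", so the gap sits immediately after word 5 ("to").
Base order: Owen had talked to who when every pilot believed that John damaged this blueprint during the audit.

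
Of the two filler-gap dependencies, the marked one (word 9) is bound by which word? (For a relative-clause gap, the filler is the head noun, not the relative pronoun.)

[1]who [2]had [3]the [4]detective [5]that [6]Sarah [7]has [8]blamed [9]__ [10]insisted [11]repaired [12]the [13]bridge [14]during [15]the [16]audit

4

The marked gap is inside the relative clause, the direct object of "blamed".
Its filler is the head noun "detective" (via "that"), at word 4.
(The other dependency links word 1 to a gap after word 10.)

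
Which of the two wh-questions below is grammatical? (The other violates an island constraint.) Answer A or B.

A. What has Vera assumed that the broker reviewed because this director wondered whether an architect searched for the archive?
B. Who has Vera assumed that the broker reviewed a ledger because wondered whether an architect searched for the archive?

A

In B, the wh-phrase is extracted from inside an adjunct island (introduced by "because"), which blocks movement.
In A, the extraction path crosses only that-complement boundaries, which are transparent.
So A is grammatical.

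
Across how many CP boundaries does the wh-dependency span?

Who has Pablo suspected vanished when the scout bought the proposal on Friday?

"who" is extracted from the subject of "vanished".
Boundaries crossed, outermost first: [Ø] — 1 in total.

1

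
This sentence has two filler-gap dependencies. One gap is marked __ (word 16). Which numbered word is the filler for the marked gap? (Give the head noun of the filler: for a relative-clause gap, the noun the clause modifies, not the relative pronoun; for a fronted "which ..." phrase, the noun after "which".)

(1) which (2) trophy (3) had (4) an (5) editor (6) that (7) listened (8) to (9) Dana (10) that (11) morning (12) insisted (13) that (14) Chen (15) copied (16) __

The marked gap is the direct object of "copied".
Its filler is the fronted wh-phrase "which trophy", at word 2.
(The other dependency links word 5 to a gap after word 6.)

2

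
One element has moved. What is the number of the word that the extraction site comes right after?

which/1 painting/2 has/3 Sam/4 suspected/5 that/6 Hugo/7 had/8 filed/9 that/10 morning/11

9

The displaced element is "which painting" (word 2).
It is linked across 1 clause boundary (that).
It functions as the direct object of "filed", so the gap sits immediately after word 9 ("filed").
Base order: Sam has suspected that Hugo had filed which painting that morning.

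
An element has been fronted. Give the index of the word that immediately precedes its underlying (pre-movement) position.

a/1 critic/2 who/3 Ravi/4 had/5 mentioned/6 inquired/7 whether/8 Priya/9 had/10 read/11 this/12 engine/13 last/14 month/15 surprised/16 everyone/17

6

The displaced element is "a critic" (word 2).
It is linked across 1 clause boundary (Ø).
It functions as the subject of "inquired", so the gap sits immediately after word 6 ("mentioned").
Base order: Ravi had mentioned a critic inquired whether Priya had read this engine last month.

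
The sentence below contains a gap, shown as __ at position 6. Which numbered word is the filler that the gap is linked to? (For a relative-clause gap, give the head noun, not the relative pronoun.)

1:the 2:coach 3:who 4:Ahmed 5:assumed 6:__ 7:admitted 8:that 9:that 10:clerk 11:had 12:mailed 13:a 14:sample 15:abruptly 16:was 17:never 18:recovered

The gap at 6 is the subject of "admitted", inside a relative clause.
The relative pronoun is "who" (word 3); it is bound by the head noun immediately before it.
Its filler is the head noun "coach", at word 2.

2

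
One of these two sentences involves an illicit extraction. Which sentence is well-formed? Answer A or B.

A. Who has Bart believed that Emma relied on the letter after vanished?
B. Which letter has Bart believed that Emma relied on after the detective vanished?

B

In A, the wh-phrase is extracted from inside an adjunct island (introduced by "after"), which blocks movement.
In B, the extraction path crosses only that-complement boundaries, which are transparent.
So B is grammatical.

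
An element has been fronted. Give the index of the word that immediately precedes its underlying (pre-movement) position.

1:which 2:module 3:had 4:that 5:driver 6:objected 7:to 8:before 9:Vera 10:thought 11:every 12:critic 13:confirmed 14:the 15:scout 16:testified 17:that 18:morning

7

The displaced element is "which module" (word 2).
It functions as the object of the preposition "to" of "objected", so the gap sits immediately after word 7 ("to").
Base order: That driver had objected to which module before Vera thought every critic confirmed the scout testified that morning.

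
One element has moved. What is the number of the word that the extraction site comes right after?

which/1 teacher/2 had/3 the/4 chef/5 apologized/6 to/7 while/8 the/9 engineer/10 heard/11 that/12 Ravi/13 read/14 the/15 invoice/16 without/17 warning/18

7

The displaced element is "which teacher" (word 2).
It functions as the object of the preposition "to" of "apologized", so the gap sits immediately after word 7 ("to").
Base order: The chef had apologized to which teacher while the engineer heard that Ravi read the invoice without warning.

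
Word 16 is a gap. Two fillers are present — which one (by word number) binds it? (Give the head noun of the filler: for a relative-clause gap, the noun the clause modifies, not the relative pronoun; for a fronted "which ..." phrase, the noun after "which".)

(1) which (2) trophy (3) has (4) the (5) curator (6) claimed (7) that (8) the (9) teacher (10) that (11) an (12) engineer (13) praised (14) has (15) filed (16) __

The marked gap is the direct object of "filed".
Its filler is the fronted wh-phrase "which trophy", at word 2.
(The other dependency links word 9 to a gap after word 13.)

2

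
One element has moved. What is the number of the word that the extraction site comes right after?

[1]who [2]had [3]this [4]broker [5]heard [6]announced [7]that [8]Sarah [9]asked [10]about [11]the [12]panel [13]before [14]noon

The displaced element is "who" (word 1).
It is linked across 1 clause boundary (Ø).
It functions as the subject of "announced", so the gap sits immediately after word 5 ("heard").
Base order: This broker had heard that who announced that Sarah asked about the panel before noon.

5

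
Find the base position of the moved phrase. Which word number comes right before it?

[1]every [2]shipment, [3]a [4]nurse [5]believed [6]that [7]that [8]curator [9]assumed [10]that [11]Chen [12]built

The displaced element is "every shipment" (word 2).
It is linked across 2 clause boundaries (that → that).
It functions as the direct object of "built", so the gap sits immediately after word 12 ("built").
Base order: A nurse believed that that curator assumed that Chen built every shipment.

12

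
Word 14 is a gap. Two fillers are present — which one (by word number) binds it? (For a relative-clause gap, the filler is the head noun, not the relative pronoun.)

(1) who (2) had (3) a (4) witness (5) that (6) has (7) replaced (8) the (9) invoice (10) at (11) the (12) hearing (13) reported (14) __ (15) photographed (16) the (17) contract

The marked gap is the subject of "photographed".
Its filler is the fronted wh-phrase "who", at word 1.
(The other dependency links word 4 to a gap after word 5.)

1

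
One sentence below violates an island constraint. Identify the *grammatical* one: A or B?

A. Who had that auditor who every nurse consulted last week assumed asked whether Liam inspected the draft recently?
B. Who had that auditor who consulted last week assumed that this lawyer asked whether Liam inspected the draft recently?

A

In B, the wh-phrase is extracted from inside a complex-NP island (relative clause) (introduced by "who"), which blocks movement.
In A, the extraction path crosses only that-complement boundaries, which are transparent.
So A is grammatical.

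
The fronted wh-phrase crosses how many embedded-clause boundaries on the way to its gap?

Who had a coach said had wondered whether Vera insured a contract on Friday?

1

"who" is extracted from the subject of "wondered".
Boundaries crossed, outermost first: [Ø] — 1 in total.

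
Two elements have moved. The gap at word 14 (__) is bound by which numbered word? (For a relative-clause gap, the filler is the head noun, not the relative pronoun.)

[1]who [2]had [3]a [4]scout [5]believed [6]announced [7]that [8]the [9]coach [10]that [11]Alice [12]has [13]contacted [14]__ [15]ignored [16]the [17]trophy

The marked gap is inside the relative clause, the direct object of "contacted".
Its filler is the head noun "coach" (via "that"), at word 9.
(The other dependency links word 1 to a gap after word 5.)

9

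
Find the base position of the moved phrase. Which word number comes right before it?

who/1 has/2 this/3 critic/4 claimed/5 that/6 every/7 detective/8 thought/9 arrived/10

The displaced element is "who" (word 1).
It is linked across 2 clause boundaries (that → Ø).
It functions as the subject of "arrived", so the gap sits immediately after word 9 ("thought").
Base order: This critic has claimed that every detective thought who arrived.

9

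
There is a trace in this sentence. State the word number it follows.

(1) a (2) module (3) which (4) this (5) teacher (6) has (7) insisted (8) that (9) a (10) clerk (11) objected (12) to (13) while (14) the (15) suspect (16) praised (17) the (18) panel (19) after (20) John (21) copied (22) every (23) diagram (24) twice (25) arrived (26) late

The displaced element is "a module" (word 2).
It is linked across 1 clause boundary (that).
It functions as the object of the preposition "to" of "objected", so the gap sits immediately after word 12 ("to").
Base order: This teacher has insisted that a clerk objected to a module while the suspect praised the panel after John copied every diagram twice.

12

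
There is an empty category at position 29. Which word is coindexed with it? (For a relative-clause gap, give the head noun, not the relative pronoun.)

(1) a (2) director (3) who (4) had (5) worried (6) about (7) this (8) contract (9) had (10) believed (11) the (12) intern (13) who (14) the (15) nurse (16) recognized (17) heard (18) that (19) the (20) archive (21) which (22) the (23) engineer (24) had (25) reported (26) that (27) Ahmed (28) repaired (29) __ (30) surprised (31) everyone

The gap at 29 is the object of "repaired", inside a relative clause.
The relative pronoun is "which" (word 21); it is bound by the head noun immediately before it.
Its filler is the head noun "archive", at word 20.

20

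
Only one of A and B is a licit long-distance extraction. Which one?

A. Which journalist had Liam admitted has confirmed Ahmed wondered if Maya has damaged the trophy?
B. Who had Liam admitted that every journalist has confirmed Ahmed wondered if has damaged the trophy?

A

In B, the wh-phrase is extracted from inside a wh-island (introduced by "if"), which blocks movement.
In A, the extraction path crosses only that-complement boundaries, which are transparent.
So A is grammatical.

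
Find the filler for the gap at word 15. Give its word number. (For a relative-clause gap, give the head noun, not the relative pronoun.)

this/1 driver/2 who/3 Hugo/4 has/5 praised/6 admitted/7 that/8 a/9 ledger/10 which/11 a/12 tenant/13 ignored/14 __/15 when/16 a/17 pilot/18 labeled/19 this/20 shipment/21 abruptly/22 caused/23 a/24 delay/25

10

The gap at 15 is the object of "ignored", inside a relative clause.
The relative pronoun is "which" (word 11); it is bound by the head noun immediately before it.
Its filler is the head noun "ledger", at word 10.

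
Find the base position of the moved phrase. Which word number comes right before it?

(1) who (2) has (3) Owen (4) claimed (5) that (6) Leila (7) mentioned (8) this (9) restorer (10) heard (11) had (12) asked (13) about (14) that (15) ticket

The displaced element is "who" (word 1).
It is linked across 3 clause boundaries (that → Ø → Ø).
It functions as the subject of "asked", so the gap sits immediately after word 10 ("heard").
Base order: Owen has claimed that Leila mentioned this restorer heard that who had asked about that ticket.

10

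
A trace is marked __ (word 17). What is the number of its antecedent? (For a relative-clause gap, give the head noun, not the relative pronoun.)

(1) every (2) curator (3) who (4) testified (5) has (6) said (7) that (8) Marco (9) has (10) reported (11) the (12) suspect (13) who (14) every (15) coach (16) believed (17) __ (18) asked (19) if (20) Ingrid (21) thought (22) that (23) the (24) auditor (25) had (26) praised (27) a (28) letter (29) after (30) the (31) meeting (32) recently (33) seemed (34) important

The gap at 17 is the subject of "asked", inside a relative clause.
The relative pronoun is "who" (word 13); it is bound by the head noun immediately before it.
Its filler is the head noun "suspect", at word 12.

12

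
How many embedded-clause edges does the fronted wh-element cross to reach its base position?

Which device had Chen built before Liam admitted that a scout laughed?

0

"which device" originates inside the matrix clause — no clause boundary is crossed.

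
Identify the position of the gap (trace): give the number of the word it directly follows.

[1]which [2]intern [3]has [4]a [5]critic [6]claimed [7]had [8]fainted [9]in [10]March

6

The displaced element is "which intern" (word 2).
It is linked across 1 clause boundary (Ø).
It functions as the subject of "fainted", so the gap sits immediately after word 6 ("claimed").
Base order: A critic has claimed that which intern had fainted in March.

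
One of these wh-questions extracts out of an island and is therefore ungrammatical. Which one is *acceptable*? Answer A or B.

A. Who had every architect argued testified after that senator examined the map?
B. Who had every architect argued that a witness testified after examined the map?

In B, the wh-phrase is extracted from inside an adjunct island (introduced by "after"), which blocks movement.
In A, the extraction path crosses only that-complement boundaries, which are transparent.
So A is grammatical.

A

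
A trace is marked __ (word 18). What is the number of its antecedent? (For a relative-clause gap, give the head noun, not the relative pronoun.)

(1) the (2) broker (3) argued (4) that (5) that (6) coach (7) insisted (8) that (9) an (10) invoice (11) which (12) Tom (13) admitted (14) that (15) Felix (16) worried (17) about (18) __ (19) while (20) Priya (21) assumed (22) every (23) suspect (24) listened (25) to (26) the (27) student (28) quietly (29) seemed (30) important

The gap at 18 is the prepositional object of "worried", inside a relative clause.
The relative pronoun is "which" (word 11); it is bound by the head noun immediately before it.
Its filler is the head noun "invoice", at word 10.

10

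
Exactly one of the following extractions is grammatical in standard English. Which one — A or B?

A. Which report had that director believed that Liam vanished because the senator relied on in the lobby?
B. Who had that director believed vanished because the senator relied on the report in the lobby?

B

In A, the wh-phrase is extracted from inside an adjunct island (introduced by "because"), which blocks movement.
In B, the extraction path crosses only that-complement boundaries, which are transparent.
So B is grammatical.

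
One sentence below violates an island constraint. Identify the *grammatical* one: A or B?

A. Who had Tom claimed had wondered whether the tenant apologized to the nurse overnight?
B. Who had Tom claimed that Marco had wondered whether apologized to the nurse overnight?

In B, the wh-phrase is extracted from inside a wh-island (introduced by "whether"), which blocks movement.
In A, the extraction path crosses only that-complement boundaries, which are transparent.
So A is grammatical.

A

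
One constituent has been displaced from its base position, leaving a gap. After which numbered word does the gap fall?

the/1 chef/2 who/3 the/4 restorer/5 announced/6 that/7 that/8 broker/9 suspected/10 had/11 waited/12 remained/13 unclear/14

10

The displaced element is "the chef" (word 2).
It is linked across 2 clause boundaries (that → Ø).
It functions as the subject of "waited", so the gap sits immediately after word 10 ("suspected").
Base order: The restorer announced that that broker suspected that the chef had waited.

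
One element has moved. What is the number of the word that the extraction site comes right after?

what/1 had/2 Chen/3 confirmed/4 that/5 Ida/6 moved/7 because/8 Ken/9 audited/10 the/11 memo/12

7

The displaced element is "what" (word 1).
It is linked across 1 clause boundary (that).
It functions as the direct object of "moved", so the gap sits immediately after word 7 ("moved").
Base order: Chen had confirmed that Ida moved what because Ken audited the memo.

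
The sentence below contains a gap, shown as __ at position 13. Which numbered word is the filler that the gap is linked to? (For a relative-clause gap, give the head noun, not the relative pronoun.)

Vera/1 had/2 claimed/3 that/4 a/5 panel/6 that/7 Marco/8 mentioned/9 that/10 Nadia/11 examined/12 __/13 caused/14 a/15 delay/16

The gap at 13 is the object of "examined", inside a relative clause.
The relative pronoun is "that" (word 7); it is bound by the head noun immediately before it.
Its filler is the head noun "panel", at word 6.

6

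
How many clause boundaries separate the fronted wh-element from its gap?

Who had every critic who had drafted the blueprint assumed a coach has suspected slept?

2

"who" is extracted from the subject of "slept".
Boundaries crossed, outermost first: [Ø], [Ø] — 2 in total.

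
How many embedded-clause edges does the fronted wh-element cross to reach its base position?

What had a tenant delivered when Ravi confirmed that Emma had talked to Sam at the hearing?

"what" originates inside the matrix clause — no clause boundary is crossed.

0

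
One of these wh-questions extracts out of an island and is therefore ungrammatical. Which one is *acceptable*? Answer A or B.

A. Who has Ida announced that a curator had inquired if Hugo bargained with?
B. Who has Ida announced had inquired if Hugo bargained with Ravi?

B

In A, the wh-phrase is extracted from inside a wh-island (introduced by "if"), which blocks movement.
In B, the extraction path crosses only that-complement boundaries, which are transparent.
So B is grammatical.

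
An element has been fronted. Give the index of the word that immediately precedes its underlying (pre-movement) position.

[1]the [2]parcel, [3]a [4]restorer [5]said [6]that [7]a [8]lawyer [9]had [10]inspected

The displaced element is "the parcel" (word 2).
It is linked across 1 clause boundary (that).
It functions as the direct object of "inspected", so the gap sits immediately after word 10 ("inspected").
Base order: A restorer said that a lawyer had inspected the parcel.

10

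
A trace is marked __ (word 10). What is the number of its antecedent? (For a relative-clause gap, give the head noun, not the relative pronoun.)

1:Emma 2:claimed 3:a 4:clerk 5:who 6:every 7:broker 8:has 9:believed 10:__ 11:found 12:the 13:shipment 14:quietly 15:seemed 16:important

4

The gap at 10 is the subject of "found", inside a relative clause.
The relative pronoun is "who" (word 5); it is bound by the head noun immediately before it.
Its filler is the head noun "clerk", at word 4.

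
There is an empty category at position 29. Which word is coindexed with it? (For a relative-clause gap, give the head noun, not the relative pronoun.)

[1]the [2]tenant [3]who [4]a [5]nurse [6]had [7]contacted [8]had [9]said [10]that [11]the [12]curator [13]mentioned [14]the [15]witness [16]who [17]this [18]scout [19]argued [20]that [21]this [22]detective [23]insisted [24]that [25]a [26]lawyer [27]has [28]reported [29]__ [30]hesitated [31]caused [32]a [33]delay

The gap at 29 is the subject of "hesitated", inside a relative clause.
The relative pronoun is "who" (word 16); it is bound by the head noun immediately before it.
Its filler is the head noun "witness", at word 15.

15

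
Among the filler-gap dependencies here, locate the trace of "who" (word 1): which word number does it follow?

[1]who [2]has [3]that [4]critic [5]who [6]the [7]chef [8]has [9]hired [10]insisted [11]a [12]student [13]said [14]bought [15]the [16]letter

The displaced element is "who" (word 1).
It is linked across 2 clause boundaries (Ø → Ø).
It functions as the subject of "bought", so the gap sits immediately after word 13 ("said").
Base order: That critic who the chef has hired has insisted a student said that who bought the letter.

13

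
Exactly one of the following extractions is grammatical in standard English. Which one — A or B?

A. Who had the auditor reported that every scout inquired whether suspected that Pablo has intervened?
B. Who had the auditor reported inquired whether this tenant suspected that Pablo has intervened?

B

In A, the wh-phrase is extracted from inside a wh-island (introduced by "whether"), which blocks movement.
In B, the extraction path crosses only that-complement boundaries, which are transparent.
So B is grammatical.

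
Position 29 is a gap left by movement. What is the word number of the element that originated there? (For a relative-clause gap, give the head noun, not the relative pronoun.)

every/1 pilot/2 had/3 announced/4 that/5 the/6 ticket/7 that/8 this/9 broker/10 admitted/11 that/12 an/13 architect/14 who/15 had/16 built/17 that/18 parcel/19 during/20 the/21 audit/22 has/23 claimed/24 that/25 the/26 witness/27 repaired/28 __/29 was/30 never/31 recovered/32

7

The gap at 29 is the object of "repaired", inside a relative clause.
The relative pronoun is "that" (word 8); it is bound by the head noun immediately before it.
Its filler is the head noun "ticket", at word 7.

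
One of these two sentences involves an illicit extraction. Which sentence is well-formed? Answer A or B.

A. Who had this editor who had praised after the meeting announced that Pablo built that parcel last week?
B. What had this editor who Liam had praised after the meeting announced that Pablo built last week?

In A, the wh-phrase is extracted from inside a complex-NP island (relative clause) (introduced by "who"), which blocks movement.
In B, the extraction path crosses only that-complement boundaries, which are transparent.
So B is grammatical.

B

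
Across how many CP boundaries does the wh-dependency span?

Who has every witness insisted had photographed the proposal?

1

"who" is extracted from the subject of "photographed".
Boundaries crossed, outermost first: [Ø] — 1 in total.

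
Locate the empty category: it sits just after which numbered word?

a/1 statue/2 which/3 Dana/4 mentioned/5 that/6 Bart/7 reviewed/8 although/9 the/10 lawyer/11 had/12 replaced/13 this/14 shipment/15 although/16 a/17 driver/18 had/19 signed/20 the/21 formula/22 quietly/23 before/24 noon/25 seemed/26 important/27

8

The displaced element is "a statue" (word 2).
It is linked across 1 clause boundary (that).
It functions as the direct object of "reviewed", so the gap sits immediately after word 8 ("reviewed").
Base order: Dana mentioned that Bart reviewed a statue although the lawyer had replaced this shipment although a driver had signed the formula quietly before noon.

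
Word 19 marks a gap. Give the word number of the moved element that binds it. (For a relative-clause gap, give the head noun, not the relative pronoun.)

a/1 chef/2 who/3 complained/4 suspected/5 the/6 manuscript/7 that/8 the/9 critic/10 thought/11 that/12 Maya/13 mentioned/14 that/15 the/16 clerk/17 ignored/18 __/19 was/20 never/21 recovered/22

The gap at 19 is the object of "ignored", inside a relative clause.
The relative pronoun is "that" (word 8); it is bound by the head noun immediately before it.
Its filler is the head noun "manuscript", at word 7.

7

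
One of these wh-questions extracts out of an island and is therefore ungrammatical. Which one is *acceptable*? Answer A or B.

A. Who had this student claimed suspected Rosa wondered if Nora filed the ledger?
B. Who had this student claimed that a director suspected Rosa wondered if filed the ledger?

In B, the wh-phrase is extracted from inside a wh-island (introduced by "if"), which blocks movement.
In A, the extraction path crosses only that-complement boundaries, which are transparent.
So A is grammatical.

A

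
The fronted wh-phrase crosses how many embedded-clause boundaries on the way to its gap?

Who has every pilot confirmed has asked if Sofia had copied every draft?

1

"who" is extracted from the subject of "asked".
Boundaries crossed, outermost first: [Ø] — 1 in total.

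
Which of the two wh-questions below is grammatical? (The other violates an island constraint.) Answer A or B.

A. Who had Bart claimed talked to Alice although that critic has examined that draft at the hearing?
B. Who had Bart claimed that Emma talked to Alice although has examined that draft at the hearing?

A

In B, the wh-phrase is extracted from inside an adjunct island (introduced by "although"), which blocks movement.
In A, the extraction path crosses only that-complement boundaries, which are transparent.
So A is grammatical.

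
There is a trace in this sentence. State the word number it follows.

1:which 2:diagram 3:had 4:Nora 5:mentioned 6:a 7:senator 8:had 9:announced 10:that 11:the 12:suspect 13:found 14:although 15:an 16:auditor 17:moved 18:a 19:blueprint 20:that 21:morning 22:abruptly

13

The displaced element is "which diagram" (word 2).
It is linked across 2 clause boundaries (Ø → that).
It functions as the direct object of "found", so the gap sits immediately after word 13 ("found").
Base order: Nora had mentioned a senator had announced that the suspect found which diagram although an auditor moved a blueprint that morning abruptly.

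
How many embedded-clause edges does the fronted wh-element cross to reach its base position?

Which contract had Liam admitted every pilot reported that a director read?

"which contract" is extracted from the object of "read".
Boundaries crossed, outermost first: [Ø], [that] — 2 in total.

2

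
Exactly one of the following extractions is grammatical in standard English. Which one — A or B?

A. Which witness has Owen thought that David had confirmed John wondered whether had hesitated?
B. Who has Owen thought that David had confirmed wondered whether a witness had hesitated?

B

In A, the wh-phrase is extracted from inside a wh-island (introduced by "whether"), which blocks movement.
In B, the extraction path crosses only that-complement boundaries, which are transparent.
So B is grammatical.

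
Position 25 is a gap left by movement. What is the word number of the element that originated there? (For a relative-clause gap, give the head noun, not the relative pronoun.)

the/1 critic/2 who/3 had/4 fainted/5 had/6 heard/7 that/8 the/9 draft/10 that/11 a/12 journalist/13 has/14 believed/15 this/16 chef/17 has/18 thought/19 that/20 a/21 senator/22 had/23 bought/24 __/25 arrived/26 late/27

The gap at 25 is the object of "bought", inside a relative clause.
The relative pronoun is "that" (word 11); it is bound by the head noun immediately before it.
Its filler is the head noun "draft", at word 10.

10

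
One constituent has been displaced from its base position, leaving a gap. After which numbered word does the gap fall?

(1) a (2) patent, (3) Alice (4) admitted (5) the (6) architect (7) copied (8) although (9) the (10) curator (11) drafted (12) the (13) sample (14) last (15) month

7

The displaced element is "a patent" (word 2).
It is linked across 1 clause boundary (Ø).
It functions as the direct object of "copied", so the gap sits immediately after word 7 ("copied").
Base order: Alice admitted the architect copied a patent although the curator drafted the sample last month.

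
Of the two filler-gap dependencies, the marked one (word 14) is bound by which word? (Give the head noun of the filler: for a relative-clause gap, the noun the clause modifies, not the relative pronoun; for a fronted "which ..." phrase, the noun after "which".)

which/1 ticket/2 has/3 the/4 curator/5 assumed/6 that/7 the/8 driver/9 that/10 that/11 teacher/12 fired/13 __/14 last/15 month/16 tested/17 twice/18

The marked gap is inside the relative clause, the direct object of "fired".
Its filler is the head noun "driver" (via "that"), at word 9.
(The other dependency links word 2 to a gap after word 17.)

9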